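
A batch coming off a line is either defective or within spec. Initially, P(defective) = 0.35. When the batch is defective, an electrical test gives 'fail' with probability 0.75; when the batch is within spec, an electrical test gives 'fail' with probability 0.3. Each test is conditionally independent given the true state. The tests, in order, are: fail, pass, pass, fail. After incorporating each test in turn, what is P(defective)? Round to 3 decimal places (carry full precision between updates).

0.300

Apply Bayes' rule sequentially, carrying P(defective) forward.
After 'fail': P(defective) = 0.75·0.3500 / (0.75·0.3500 + 0.3·0.6500) ≈ 0.5738
After 'pass': P(defective) = 0.25·0.5738 / (0.25·0.5738 + 0.7·0.4262) ≈ 0.3247
After 'pass': P(defective) = 0.25·0.3247 / (0.25·0.3247 + 0.7·0.6753) ≈ 0.1465
After 'fail': P(defective) = 0.75·0.1465 / (0.75·0.1465 + 0.3·0.8535) ≈ 0.3003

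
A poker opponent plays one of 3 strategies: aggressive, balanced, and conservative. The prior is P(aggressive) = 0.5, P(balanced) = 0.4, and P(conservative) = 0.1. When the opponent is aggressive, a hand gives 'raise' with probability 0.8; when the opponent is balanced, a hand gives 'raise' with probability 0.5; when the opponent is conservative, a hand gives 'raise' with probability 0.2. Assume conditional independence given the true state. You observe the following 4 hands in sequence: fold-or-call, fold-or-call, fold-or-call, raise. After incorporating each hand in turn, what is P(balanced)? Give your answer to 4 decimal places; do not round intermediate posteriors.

0.6504

Each posterior becomes the prior for the next update.
After 'fold-or-call': normaliser = 0.2·0.5000 + 0.5·0.4000 + 0.8·0.1000; P(aggressive) ≈ 0.2632, P(balanced) ≈ 0.5263, P(conservative) ≈ 0.2105
After 'fold-or-call': normaliser = 0.2·0.2632 + 0.5·0.5263 + 0.8·0.2105; P(aggressive) ≈ 0.1087, P(balanced) ≈ 0.5435, P(conservative) ≈ 0.3478
After 'fold-or-call': normaliser = 0.2·0.1087 + 0.5·0.5435 + 0.8·0.3478; P(aggressive) ≈ 0.0380, P(balanced) ≈ 0.4753, P(conservative) ≈ 0.4867
After 'raise': normaliser = 0.8·0.0380 + 0.5·0.4753 + 0.2·0.4867; P(aggressive) ≈ 0.0832, P(balanced) ≈ 0.6504, P(conservative) ≈ 0.2664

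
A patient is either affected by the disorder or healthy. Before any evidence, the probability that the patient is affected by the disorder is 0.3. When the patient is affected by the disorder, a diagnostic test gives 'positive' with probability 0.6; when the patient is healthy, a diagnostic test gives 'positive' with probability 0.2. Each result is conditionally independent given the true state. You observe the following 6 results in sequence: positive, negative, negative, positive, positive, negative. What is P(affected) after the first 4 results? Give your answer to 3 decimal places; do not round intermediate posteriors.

0.491

After 'positive': P(affected) = 0.6·0.3000 / (0.6·0.3000 + 0.2·0.7000) ≈ 0.5625
After 'negative': P(affected) = 0.4·0.5625 / (0.4·0.5625 + 0.8·0.4375) ≈ 0.3913
After 'negative': P(affected) = 0.4·0.3913 / (0.4·0.3913 + 0.8·0.6087) ≈ 0.2432
After 'positive': P(affected) = 0.6·0.2432 / (0.6·0.2432 + 0.2·0.7568) ≈ 0.4909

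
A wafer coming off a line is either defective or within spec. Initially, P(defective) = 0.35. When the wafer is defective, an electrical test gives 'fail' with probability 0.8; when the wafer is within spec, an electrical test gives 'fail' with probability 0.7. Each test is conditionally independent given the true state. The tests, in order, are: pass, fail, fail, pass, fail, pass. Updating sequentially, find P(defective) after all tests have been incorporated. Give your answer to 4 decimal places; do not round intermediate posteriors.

After 'pass': P(defective) = 0.2·0.3500 / (0.2·0.3500 + 0.3·0.6500) ≈ 0.2642
After 'fail': P(defective) = 0.8·0.2642 / (0.8·0.2642 + 0.7·0.7358) ≈ 0.2909
After 'fail': P(defective) = 0.8·0.2909 / (0.8·0.2909 + 0.7·0.7091) ≈ 0.3192
After 'pass': P(defective) = 0.2·0.3192 / (0.2·0.3192 + 0.3·0.6808) ≈ 0.2381
After 'fail': P(defective) = 0.8·0.2381 / (0.8·0.2381 + 0.7·0.7619) ≈ 0.2632
After 'pass': P(defective) = 0.2·0.2632 / (0.2·0.2632 + 0.3·0.7368) ≈ 0.1923

0.1923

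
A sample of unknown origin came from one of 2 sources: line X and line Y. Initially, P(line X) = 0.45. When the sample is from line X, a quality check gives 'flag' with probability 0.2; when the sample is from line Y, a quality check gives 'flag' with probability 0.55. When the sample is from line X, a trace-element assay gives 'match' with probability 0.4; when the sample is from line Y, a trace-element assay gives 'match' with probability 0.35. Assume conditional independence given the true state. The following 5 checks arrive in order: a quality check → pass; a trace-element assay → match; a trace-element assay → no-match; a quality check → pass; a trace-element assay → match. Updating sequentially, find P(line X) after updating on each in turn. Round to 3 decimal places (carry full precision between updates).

0.757

After a quality check='pass': P(line X) = 0.8·0.4500 / (0.8·0.4500 + 0.45·0.5500) ≈ 0.5926
After a trace-element assay='match': P(line X) = 0.4·0.5926 / (0.4·0.5926 + 0.35·0.4074) ≈ 0.6244
After a trace-element assay='no-match': P(line X) = 0.6·0.6244 / (0.6·0.6244 + 0.65·0.3756) ≈ 0.6054
After a quality check='pass': P(line X) = 0.8·0.6054 / (0.8·0.6054 + 0.45·0.3946) ≈ 0.7318
After a trace-element assay='match': P(line X) = 0.4·0.7318 / (0.4·0.7318 + 0.35·0.2682) ≈ 0.7571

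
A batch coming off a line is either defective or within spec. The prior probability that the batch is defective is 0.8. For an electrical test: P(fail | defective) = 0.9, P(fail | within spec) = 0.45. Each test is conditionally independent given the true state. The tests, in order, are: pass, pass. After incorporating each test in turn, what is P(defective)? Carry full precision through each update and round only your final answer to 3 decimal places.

0.117

After 'pass': P(defective) = 0.1·0.8000 / (0.1·0.8000 + 0.55·0.2000) ≈ 0.4211
After 'pass': P(defective) = 0.1·0.4211 / (0.1·0.4211 + 0.55·0.5789) ≈ 0.1168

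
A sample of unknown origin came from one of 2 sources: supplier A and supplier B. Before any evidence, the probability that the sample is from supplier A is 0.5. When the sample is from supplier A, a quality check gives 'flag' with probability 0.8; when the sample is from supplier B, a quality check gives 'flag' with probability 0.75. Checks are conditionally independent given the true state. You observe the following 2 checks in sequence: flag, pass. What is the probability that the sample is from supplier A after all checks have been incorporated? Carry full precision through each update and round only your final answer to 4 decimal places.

0.4604

Each posterior becomes the prior for the next update.
After 'flag': P(supplier A) = 0.8·0.5000 / (0.8·0.5000 + 0.75·0.5000) ≈ 0.5161
After 'pass': P(supplier A) = 0.2·0.5161 / (0.2·0.5161 + 0.25·0.4839) ≈ 0.4604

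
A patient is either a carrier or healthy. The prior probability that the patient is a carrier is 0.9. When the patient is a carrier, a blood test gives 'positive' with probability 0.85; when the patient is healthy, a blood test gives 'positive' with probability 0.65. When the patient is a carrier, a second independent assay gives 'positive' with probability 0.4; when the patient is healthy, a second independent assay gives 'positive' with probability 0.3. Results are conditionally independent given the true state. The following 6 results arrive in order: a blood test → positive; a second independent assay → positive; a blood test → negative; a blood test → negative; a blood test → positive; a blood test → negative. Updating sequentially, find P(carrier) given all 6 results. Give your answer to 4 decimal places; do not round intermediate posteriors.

0.6176

After a blood test='positive': P(carrier) = 0.85·0.9000 / (0.85·0.9000 + 0.65·0.1000) ≈ 0.9217
After a second independent assay='positive': P(carrier) = 0.4·0.9217 / (0.4·0.9217 + 0.3·0.0783) ≈ 0.9401
After a blood test='negative': P(carrier) = 0.15·0.9401 / (0.15·0.9401 + 0.35·0.0599) ≈ 0.8706
After a blood test='negative': P(carrier) = 0.15·0.8706 / (0.15·0.8706 + 0.35·0.1294) ≈ 0.7424
After a blood test='positive': P(carrier) = 0.85·0.7424 / (0.85·0.7424 + 0.65·0.2576) ≈ 0.7903
After a blood test='negative': P(carrier) = 0.15·0.7903 / (0.15·0.7903 + 0.35·0.2097) ≈ 0.6176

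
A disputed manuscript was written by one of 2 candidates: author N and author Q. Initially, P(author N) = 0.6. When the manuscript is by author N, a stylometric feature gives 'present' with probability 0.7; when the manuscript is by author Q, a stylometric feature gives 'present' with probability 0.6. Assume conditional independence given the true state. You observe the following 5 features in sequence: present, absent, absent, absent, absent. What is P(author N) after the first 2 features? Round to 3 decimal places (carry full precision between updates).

Each posterior becomes the prior for the next update.
After 'present': P(author N) = 0.7·0.6000 / (0.7·0.6000 + 0.6·0.4000) ≈ 0.6364
After 'absent': P(author N) = 0.3·0.6364 / (0.3·0.6364 + 0.4·0.3636) ≈ 0.5676

0.568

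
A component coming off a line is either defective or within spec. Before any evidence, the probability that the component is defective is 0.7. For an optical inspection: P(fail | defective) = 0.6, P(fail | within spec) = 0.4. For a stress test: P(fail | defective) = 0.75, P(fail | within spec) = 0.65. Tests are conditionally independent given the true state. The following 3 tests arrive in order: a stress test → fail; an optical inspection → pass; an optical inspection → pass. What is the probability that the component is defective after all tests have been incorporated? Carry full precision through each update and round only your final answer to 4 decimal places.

0.5447

After a stress test='fail': P(defective) = 0.75·0.7000 / (0.75·0.7000 + 0.65·0.3000) ≈ 0.7292
After an optical inspection='pass': P(defective) = 0.4·0.7292 / (0.4·0.7292 + 0.6·0.2708) ≈ 0.6422
After an optical inspection='pass': P(defective) = 0.4·0.6422 / (0.4·0.6422 + 0.6·0.3578) ≈ 0.5447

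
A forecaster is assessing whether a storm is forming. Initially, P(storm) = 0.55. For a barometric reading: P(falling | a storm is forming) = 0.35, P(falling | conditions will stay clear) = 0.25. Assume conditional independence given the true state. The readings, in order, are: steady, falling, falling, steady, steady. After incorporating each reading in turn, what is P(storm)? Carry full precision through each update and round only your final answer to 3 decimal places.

0.609

Apply Bayes' rule sequentially, carrying P(storm) forward.
After 'steady': P(storm) = 0.65·0.5500 / (0.65·0.5500 + 0.75·0.4500) ≈ 0.5144
After 'falling': P(storm) = 0.35·0.5144 / (0.35·0.5144 + 0.25·0.4856) ≈ 0.5973
After 'falling': P(storm) = 0.35·0.5973 / (0.35·0.5973 + 0.25·0.4027) ≈ 0.6749
After 'steady': P(storm) = 0.65·0.6749 / (0.65·0.6749 + 0.75·0.3251) ≈ 0.6428
After 'steady': P(storm) = 0.65·0.6428 / (0.65·0.6428 + 0.75·0.3572) ≈ 0.6093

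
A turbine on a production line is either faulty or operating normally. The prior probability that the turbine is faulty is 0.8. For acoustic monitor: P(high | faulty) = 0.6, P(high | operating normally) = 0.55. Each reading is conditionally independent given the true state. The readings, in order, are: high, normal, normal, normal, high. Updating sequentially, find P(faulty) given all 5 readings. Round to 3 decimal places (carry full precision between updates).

0.770

Each posterior becomes the prior for the next update.
After 'high': P(faulty) = 0.6·0.8000 / (0.6·0.8000 + 0.55·0.2000) ≈ 0.8136
After 'normal': P(faulty) = 0.4·0.8136 / (0.4·0.8136 + 0.45·0.1864) ≈ 0.7950
After 'normal': P(faulty) = 0.4·0.7950 / (0.4·0.7950 + 0.45·0.2050) ≈ 0.7752
After 'normal': P(faulty) = 0.4·0.7752 / (0.4·0.7752 + 0.45·0.2248) ≈ 0.7540
After 'high': P(faulty) = 0.6·0.7540 / (0.6·0.7540 + 0.55·0.2460) ≈ 0.7698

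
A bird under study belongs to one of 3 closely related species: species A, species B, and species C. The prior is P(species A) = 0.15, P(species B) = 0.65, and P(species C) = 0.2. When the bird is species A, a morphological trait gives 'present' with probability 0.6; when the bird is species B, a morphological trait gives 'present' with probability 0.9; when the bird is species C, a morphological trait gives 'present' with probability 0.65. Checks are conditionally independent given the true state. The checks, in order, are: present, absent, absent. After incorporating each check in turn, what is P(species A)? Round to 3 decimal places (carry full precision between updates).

After 'present': normaliser = 0.6·0.1500 + 0.9·0.6500 + 0.65·0.2000; P(species A) ≈ 0.1118, P(species B) ≈ 0.7267, P(species C) ≈ 0.1615
After 'absent': normaliser = 0.4·0.1118 + 0.1·0.7267 + 0.35·0.1615; P(species A) ≈ 0.2571, P(species B) ≈ 0.4179, P(species C) ≈ 0.3250
After 'absent': normaliser = 0.4·0.2571 + 0.1·0.4179 + 0.35·0.3250; P(species A) ≈ 0.3981, P(species B) ≈ 0.1617, P(species C) ≈ 0.4402

0.398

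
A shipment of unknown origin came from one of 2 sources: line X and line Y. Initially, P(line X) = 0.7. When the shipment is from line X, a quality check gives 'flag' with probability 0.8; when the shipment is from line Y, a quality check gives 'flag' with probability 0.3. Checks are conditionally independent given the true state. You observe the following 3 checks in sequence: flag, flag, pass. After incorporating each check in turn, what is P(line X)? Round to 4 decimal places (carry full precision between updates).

0.8258

Apply Bayes' rule sequentially, carrying P(line X) forward.
After 'flag': P(line X) = 0.8·0.7000 / (0.8·0.7000 + 0.3·0.3000) ≈ 0.8615
After 'flag': P(line X) = 0.8·0.8615 / (0.8·0.8615 + 0.3·0.1385) ≈ 0.9432
After 'pass': P(line X) = 0.2·0.9432 / (0.2·0.9432 + 0.7·0.0568) ≈ 0.8258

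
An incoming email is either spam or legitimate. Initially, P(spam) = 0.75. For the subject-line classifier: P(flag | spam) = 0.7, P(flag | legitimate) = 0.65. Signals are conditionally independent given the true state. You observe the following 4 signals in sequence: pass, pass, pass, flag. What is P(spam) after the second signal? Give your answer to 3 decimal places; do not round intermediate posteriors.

After 'pass': P(spam) = 0.3·0.7500 / (0.3·0.7500 + 0.35·0.2500) ≈ 0.7200
After 'pass': P(spam) = 0.3·0.7200 / (0.3·0.7200 + 0.35·0.2800) ≈ 0.6879

0.688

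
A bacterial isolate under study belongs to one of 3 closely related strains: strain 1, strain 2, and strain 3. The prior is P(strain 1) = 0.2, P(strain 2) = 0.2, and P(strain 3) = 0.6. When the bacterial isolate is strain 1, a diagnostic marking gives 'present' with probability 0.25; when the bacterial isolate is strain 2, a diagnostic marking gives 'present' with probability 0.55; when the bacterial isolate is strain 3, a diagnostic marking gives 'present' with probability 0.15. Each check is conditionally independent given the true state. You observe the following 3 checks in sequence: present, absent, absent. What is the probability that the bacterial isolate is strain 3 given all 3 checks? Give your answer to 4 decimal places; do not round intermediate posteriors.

0.5634

Apply Bayes' rule sequentially, carrying P(strain 3) forward.
After 'present': normaliser = 0.25·0.2000 + 0.55·0.2000 + 0.15·0.6000; P(strain 1) ≈ 0.2000, P(strain 2) ≈ 0.4400, P(strain 3) ≈ 0.3600
After 'absent': normaliser = 0.75·0.2000 + 0.45·0.4400 + 0.85·0.3600; P(strain 1) ≈ 0.2294, P(strain 2) ≈ 0.3028, P(strain 3) ≈ 0.4679
After 'absent': normaliser = 0.75·0.2294 + 0.45·0.3028 + 0.85·0.4679; P(strain 1) ≈ 0.2437, P(strain 2) ≈ 0.1930, P(strain 3) ≈ 0.5634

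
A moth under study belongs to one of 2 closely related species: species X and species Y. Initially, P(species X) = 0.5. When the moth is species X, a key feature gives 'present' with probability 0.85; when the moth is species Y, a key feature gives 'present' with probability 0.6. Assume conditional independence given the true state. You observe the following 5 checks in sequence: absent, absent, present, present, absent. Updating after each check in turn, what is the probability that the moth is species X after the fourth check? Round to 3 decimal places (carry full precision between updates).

0.220

Each posterior becomes the prior for the next update.
After 'absent': P(species X) = 0.15·0.5000 / (0.15·0.5000 + 0.4·0.5000) ≈ 0.2727
After 'absent': P(species X) = 0.15·0.2727 / (0.15·0.2727 + 0.4·0.7273) ≈ 0.1233
After 'present': P(species X) = 0.85·0.1233 / (0.85·0.1233 + 0.6·0.8767) ≈ 0.1661
After 'present': P(species X) = 0.85·0.1661 / (0.85·0.1661 + 0.6·0.8339) ≈ 0.2201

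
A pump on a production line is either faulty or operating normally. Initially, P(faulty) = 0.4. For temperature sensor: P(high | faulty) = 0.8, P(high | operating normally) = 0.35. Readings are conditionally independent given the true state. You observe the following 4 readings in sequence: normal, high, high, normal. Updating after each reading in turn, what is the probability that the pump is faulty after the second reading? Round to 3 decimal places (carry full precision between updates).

0.319

After 'normal': P(faulty) = 0.2·0.4000 / (0.2·0.4000 + 0.65·0.6000) ≈ 0.1702
After 'high': P(faulty) = 0.8·0.1702 / (0.8·0.1702 + 0.35·0.8298) ≈ 0.3192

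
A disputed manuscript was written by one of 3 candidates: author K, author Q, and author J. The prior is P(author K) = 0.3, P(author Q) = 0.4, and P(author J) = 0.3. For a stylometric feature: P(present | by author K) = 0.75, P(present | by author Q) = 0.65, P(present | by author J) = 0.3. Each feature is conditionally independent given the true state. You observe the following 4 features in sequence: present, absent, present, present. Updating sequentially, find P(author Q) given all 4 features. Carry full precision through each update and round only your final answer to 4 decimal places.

After 'present': normaliser = 0.75·0.3000 + 0.65·0.4000 + 0.3·0.3000; P(author K) ≈ 0.3913, P(author Q) ≈ 0.4522, P(author J) ≈ 0.1565
After 'absent': normaliser = 0.25·0.3913 + 0.35·0.4522 + 0.7·0.1565; P(author K) ≈ 0.2675, P(author Q) ≈ 0.4328, P(author J) ≈ 0.2996
After 'present': normaliser = 0.75·0.2675 + 0.65·0.4328 + 0.3·0.2996; P(author K) ≈ 0.3509, P(author Q) ≈ 0.4919, P(author J) ≈ 0.1572
After 'present': normaliser = 0.75·0.3509 + 0.65·0.4919 + 0.3·0.1572; P(author K) ≈ 0.4177, P(author Q) ≈ 0.5075, P(author J) ≈ 0.0748

0.5075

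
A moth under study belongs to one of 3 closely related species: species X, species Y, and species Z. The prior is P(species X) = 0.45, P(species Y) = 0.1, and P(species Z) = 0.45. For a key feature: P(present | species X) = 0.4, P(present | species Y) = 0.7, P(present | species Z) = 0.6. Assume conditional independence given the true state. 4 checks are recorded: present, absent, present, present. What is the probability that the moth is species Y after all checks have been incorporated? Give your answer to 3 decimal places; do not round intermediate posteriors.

0.155

After 'present': normaliser = 0.4·0.4500 + 0.7·0.1000 + 0.6·0.4500; P(species X) ≈ 0.3462, P(species Y) ≈ 0.1346, P(species Z) ≈ 0.5192
After 'absent': normaliser = 0.6·0.3462 + 0.3·0.1346 + 0.4·0.5192; P(species X) ≈ 0.4557, P(species Y) ≈ 0.0886, P(species Z) ≈ 0.4557
After 'present': normaliser = 0.4·0.4557 + 0.7·0.0886 + 0.6·0.4557; P(species X) ≈ 0.3521, P(species Y) ≈ 0.1198, P(species Z) ≈ 0.5281
After 'present': normaliser = 0.4·0.3521 + 0.7·0.1198 + 0.6·0.5281; P(species X) ≈ 0.2600, P(species Y) ≈ 0.1549, P(species Z) ≈ 0.5851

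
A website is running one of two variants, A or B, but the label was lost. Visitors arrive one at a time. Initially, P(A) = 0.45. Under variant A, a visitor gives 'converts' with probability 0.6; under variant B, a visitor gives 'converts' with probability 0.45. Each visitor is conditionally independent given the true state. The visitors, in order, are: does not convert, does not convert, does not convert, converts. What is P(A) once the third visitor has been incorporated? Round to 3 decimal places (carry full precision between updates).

0.239

Apply Bayes' rule sequentially, carrying P(A) forward.
After 'does not convert': P(A) = 0.4·0.4500 / (0.4·0.4500 + 0.55·0.5500) ≈ 0.3731
After 'does not convert': P(A) = 0.4·0.3731 / (0.4·0.3731 + 0.55·0.6269) ≈ 0.3020
After 'does not convert': P(A) = 0.4·0.3020 / (0.4·0.3020 + 0.55·0.6980) ≈ 0.2394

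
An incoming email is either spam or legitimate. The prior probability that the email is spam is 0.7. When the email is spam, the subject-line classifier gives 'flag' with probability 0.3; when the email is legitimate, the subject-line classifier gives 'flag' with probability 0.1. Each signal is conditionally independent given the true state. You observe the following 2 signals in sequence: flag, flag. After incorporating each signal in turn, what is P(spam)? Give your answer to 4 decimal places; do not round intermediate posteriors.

After 'flag': P(spam) = 0.3·0.7000 / (0.3·0.7000 + 0.1·0.3000) ≈ 0.8750
After 'flag': P(spam) = 0.3·0.8750 / (0.3·0.8750 + 0.1·0.1250) ≈ 0.9545

0.9545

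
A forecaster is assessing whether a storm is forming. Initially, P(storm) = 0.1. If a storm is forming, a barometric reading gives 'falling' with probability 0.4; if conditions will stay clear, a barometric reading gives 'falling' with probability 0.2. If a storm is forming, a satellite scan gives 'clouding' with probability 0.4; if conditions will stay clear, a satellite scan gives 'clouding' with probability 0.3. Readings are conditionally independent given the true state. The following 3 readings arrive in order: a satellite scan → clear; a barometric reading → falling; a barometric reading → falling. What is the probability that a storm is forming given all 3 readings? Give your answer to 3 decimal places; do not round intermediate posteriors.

After a satellite scan='clear': P(storm) = 0.6·0.1000 / (0.6·0.1000 + 0.7·0.9000) ≈ 0.0870
After a barometric reading='falling': P(storm) = 0.4·0.0870 / (0.4·0.0870 + 0.2·0.9130) ≈ 0.1600
After a barometric reading='falling': P(storm) = 0.4·0.1600 / (0.4·0.1600 + 0.2·0.8400) ≈ 0.2759

0.276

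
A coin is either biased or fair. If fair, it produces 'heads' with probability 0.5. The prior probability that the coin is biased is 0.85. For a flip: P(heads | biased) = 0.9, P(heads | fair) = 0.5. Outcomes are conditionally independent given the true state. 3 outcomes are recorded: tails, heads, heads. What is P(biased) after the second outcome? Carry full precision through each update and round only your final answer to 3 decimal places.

After 'tails': P(biased) = 0.1·0.8500 / (0.1·0.8500 + 0.5·0.1500) ≈ 0.5312
After 'heads': P(biased) = 0.9·0.5312 / (0.9·0.5312 + 0.5·0.4688) ≈ 0.6711

0.671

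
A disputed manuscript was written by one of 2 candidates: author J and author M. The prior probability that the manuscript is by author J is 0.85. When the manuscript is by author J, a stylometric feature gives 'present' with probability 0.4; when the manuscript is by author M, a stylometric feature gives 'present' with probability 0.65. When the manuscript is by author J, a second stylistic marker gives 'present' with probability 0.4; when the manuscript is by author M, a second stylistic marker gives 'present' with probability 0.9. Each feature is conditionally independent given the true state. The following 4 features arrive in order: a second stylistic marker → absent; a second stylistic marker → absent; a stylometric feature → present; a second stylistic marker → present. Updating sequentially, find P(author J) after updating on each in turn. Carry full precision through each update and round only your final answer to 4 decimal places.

After a second stylistic marker='absent': P(author J) = 0.6·0.8500 / (0.6·0.8500 + 0.1·0.1500) ≈ 0.9714
After a second stylistic marker='absent': P(author J) = 0.6·0.9714 / (0.6·0.9714 + 0.1·0.0286) ≈ 0.9951
After a stylometric feature='present': P(author J) = 0.4·0.9951 / (0.4·0.9951 + 0.65·0.0049) ≈ 0.9921
After a second stylistic marker='present': P(author J) = 0.4·0.9921 / (0.4·0.9921 + 0.9·0.0079) ≈ 0.9824

0.9824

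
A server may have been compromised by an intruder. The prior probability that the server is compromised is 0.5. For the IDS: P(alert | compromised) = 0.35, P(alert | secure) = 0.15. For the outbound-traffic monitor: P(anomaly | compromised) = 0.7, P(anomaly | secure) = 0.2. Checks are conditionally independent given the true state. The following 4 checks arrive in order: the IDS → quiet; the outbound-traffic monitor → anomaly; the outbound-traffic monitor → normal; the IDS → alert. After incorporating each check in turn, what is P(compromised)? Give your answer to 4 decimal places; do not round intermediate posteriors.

0.7008

After the IDS='quiet': P(compromised) = 0.65·0.5000 / (0.65·0.5000 + 0.85·0.5000) ≈ 0.4333
After the outbound-traffic monitor='anomaly': P(compromised) = 0.7·0.4333 / (0.7·0.4333 + 0.2·0.5667) ≈ 0.7280
After the outbound-traffic monitor='normal': P(compromised) = 0.3·0.7280 / (0.3·0.7280 + 0.8·0.2720) ≈ 0.5009
After the IDS='alert': P(compromised) = 0.35·0.5009 / (0.35·0.5009 + 0.15·0.4991) ≈ 0.7008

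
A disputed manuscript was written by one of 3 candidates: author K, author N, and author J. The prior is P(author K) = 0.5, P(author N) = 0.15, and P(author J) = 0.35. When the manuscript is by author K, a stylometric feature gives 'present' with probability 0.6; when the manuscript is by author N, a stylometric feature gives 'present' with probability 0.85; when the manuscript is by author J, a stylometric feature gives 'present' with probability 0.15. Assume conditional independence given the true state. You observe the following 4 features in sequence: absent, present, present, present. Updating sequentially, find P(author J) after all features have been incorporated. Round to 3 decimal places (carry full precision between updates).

0.017

Apply Bayes' rule sequentially, carrying P(author J) forward.
After 'absent': normaliser = 0.4·0.5000 + 0.15·0.1500 + 0.85·0.3500; P(author K) ≈ 0.3846, P(author N) ≈ 0.0433, P(author J) ≈ 0.5721
After 'present': normaliser = 0.6·0.3846 + 0.85·0.0433 + 0.15·0.5721; P(author K) ≈ 0.6531, P(author N) ≈ 0.1041, P(author J) ≈ 0.2429
After 'present': normaliser = 0.6·0.6531 + 0.85·0.1041 + 0.15·0.2429; P(author K) ≈ 0.7583, P(author N) ≈ 0.1712, P(author J) ≈ 0.0705
After 'present': normaliser = 0.6·0.7583 + 0.85·0.1712 + 0.15·0.0705; P(author K) ≈ 0.7445, P(author N) ≈ 0.2381, P(author J) ≈ 0.0173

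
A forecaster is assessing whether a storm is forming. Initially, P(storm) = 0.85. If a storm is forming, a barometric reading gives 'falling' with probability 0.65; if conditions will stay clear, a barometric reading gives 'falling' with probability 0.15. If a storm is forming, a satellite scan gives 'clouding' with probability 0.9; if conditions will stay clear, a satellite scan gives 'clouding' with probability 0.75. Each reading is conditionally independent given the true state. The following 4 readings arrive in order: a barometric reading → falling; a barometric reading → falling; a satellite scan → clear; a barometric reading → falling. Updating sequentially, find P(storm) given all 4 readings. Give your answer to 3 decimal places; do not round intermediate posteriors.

0.995

After a barometric reading='falling': P(storm) = 0.65·0.8500 / (0.65·0.8500 + 0.15·0.1500) ≈ 0.9609
After a barometric reading='falling': P(storm) = 0.65·0.9609 / (0.65·0.9609 + 0.15·0.0391) ≈ 0.9907
After a satellite scan='clear': P(storm) = 0.1·0.9907 / (0.1·0.9907 + 0.25·0.0093) ≈ 0.9770
After a barometric reading='falling': P(storm) = 0.65·0.9770 / (0.65·0.9770 + 0.15·0.0230) ≈ 0.9946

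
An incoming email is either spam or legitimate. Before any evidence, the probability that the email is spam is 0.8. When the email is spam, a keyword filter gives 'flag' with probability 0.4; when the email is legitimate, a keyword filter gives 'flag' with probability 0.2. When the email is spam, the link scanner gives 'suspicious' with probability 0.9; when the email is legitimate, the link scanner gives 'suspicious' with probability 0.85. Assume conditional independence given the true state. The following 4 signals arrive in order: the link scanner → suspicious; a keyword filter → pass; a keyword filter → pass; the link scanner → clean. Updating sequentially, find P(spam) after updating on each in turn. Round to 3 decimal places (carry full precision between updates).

0.614

Each posterior becomes the prior for the next update.
After the link scanner='suspicious': P(spam) = 0.9·0.8000 / (0.9·0.8000 + 0.85·0.2000) ≈ 0.8090
After a keyword filter='pass': P(spam) = 0.6·0.8090 / (0.6·0.8090 + 0.8·0.1910) ≈ 0.7606
After a keyword filter='pass': P(spam) = 0.6·0.7606 / (0.6·0.7606 + 0.8·0.2394) ≈ 0.7043
After the link scanner='clean': P(spam) = 0.1·0.7043 / (0.1·0.7043 + 0.15·0.2957) ≈ 0.6136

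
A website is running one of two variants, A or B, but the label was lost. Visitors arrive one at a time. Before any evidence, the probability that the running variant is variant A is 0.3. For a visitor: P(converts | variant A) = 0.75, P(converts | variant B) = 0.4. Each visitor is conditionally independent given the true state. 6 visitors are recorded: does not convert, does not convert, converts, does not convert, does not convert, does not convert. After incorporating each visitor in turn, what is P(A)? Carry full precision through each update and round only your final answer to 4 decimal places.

0.0100

After 'does not convert': P(A) = 0.25·0.3000 / (0.25·0.3000 + 0.6·0.7000) ≈ 0.1515
After 'does not convert': P(A) = 0.25·0.1515 / (0.25·0.1515 + 0.6·0.8485) ≈ 0.0693
After 'converts': P(A) = 0.75·0.0693 / (0.75·0.0693 + 0.4·0.9307) ≈ 0.1224
After 'does not convert': P(A) = 0.25·0.1224 / (0.25·0.1224 + 0.6·0.8776) ≈ 0.0549
After 'does not convert': P(A) = 0.25·0.0549 / (0.25·0.0549 + 0.6·0.9451) ≈ 0.0236
After 'does not convert': P(A) = 0.25·0.0236 / (0.25·0.0236 + 0.6·0.9764) ≈ 0.0100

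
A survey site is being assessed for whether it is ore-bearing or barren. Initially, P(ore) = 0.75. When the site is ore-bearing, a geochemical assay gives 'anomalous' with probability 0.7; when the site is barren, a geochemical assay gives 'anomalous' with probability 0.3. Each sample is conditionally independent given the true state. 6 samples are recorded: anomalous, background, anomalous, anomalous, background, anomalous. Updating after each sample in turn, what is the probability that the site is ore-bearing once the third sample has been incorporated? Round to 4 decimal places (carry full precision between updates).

0.8750

After 'anomalous': P(ore) = 0.7·0.7500 / (0.7·0.7500 + 0.3·0.2500) ≈ 0.8750
After 'background': P(ore) = 0.3·0.8750 / (0.3·0.8750 + 0.7·0.1250) ≈ 0.7500
After 'anomalous': P(ore) = 0.7·0.7500 / (0.7·0.7500 + 0.3·0.2500) ≈ 0.8750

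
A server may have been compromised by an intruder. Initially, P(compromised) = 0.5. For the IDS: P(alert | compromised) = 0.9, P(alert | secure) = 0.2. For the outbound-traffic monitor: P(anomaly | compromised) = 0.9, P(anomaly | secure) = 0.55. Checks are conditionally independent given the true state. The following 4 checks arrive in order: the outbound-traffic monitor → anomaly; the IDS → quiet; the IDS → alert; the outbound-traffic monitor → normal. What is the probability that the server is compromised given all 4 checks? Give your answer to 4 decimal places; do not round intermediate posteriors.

0.1698

Apply Bayes' rule sequentially, carrying P(compromised) forward.
After the outbound-traffic monitor='anomaly': P(compromised) = 0.9·0.5000 / (0.9·0.5000 + 0.55·0.5000) ≈ 0.6207
After the IDS='quiet': P(compromised) = 0.1·0.6207 / (0.1·0.6207 + 0.8·0.3793) ≈ 0.1698
After the IDS='alert': P(compromised) = 0.9·0.1698 / (0.9·0.1698 + 0.2·0.8302) ≈ 0.4793
After the outbound-traffic monitor='normal': P(compromised) = 0.1·0.4793 / (0.1·0.4793 + 0.45·0.5207) ≈ 0.1698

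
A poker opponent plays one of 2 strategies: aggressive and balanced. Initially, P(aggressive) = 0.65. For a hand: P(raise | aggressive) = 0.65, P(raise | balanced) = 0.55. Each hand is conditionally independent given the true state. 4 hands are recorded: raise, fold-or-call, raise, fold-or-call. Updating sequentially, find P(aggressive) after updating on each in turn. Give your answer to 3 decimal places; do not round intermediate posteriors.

After 'raise': P(aggressive) = 0.65·0.6500 / (0.65·0.6500 + 0.55·0.3500) ≈ 0.6870
After 'fold-or-call': P(aggressive) = 0.35·0.6870 / (0.35·0.6870 + 0.45·0.3130) ≈ 0.6306
After 'raise': P(aggressive) = 0.65·0.6306 / (0.65·0.6306 + 0.55·0.3694) ≈ 0.6686
After 'fold-or-call': P(aggressive) = 0.35·0.6686 / (0.35·0.6686 + 0.45·0.3314) ≈ 0.6108

0.611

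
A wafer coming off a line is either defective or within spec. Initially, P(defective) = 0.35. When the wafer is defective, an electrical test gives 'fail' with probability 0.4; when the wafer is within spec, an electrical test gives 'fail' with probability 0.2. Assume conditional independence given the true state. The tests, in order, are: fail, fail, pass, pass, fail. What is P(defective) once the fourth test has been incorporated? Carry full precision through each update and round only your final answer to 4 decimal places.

0.5478

Each posterior becomes the prior for the next update.
After 'fail': P(defective) = 0.4·0.3500 / (0.4·0.3500 + 0.2·0.6500) ≈ 0.5185
After 'fail': P(defective) = 0.4·0.5185 / (0.4·0.5185 + 0.2·0.4815) ≈ 0.6829
After 'pass': P(defective) = 0.6·0.6829 / (0.6·0.6829 + 0.8·0.3171) ≈ 0.6176
After 'pass': P(defective) = 0.6·0.6176 / (0.6·0.6176 + 0.8·0.3824) ≈ 0.5478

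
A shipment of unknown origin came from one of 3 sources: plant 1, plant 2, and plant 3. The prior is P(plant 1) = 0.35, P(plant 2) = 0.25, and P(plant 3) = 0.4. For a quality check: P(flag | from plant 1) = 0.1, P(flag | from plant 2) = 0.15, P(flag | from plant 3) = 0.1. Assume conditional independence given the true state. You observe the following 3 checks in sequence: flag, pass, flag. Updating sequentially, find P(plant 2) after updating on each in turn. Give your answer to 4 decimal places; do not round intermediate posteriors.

After 'flag': normaliser = 0.1·0.3500 + 0.15·0.2500 + 0.1·0.4000; P(plant 1) ≈ 0.3111, P(plant 2) ≈ 0.3333, P(plant 3) ≈ 0.3556
After 'pass': normaliser = 0.9·0.3111 + 0.85·0.3333 + 0.9·0.3556; P(plant 1) ≈ 0.3170, P(plant 2) ≈ 0.3208, P(plant 3) ≈ 0.3623
After 'flag': normaliser = 0.1·0.3170 + 0.15·0.3208 + 0.1·0.3623; P(plant 1) ≈ 0.2732, P(plant 2) ≈ 0.4146, P(plant 3) ≈ 0.3122

0.4146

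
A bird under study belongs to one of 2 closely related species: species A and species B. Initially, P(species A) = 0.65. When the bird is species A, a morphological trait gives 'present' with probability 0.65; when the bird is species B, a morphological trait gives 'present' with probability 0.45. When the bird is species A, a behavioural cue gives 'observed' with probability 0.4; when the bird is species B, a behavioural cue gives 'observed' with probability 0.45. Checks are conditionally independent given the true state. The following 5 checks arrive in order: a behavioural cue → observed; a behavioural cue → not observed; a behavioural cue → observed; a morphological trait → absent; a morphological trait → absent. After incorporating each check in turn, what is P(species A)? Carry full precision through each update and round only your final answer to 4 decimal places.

Each posterior becomes the prior for the next update.
After a behavioural cue='observed': P(species A) = 0.4·0.6500 / (0.4·0.6500 + 0.45·0.3500) ≈ 0.6228
After a behavioural cue='not observed': P(species A) = 0.6·0.6228 / (0.6·0.6228 + 0.55·0.3772) ≈ 0.6430
After a behavioural cue='observed': P(species A) = 0.4·0.6430 / (0.4·0.6430 + 0.45·0.3570) ≈ 0.6155
After a morphological trait='absent': P(species A) = 0.35·0.6155 / (0.35·0.6155 + 0.55·0.3845) ≈ 0.5046
After a morphological trait='absent': P(species A) = 0.35·0.5046 / (0.35·0.5046 + 0.55·0.4954) ≈ 0.3933

0.3933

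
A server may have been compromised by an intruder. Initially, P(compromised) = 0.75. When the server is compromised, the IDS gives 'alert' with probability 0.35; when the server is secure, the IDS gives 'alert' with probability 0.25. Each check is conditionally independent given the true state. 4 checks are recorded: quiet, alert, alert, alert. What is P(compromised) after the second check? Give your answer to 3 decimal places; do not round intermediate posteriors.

After 'quiet': P(compromised) = 0.65·0.7500 / (0.65·0.7500 + 0.75·0.2500) ≈ 0.7222
After 'alert': P(compromised) = 0.35·0.7222 / (0.35·0.7222 + 0.25·0.2778) ≈ 0.7845

0.784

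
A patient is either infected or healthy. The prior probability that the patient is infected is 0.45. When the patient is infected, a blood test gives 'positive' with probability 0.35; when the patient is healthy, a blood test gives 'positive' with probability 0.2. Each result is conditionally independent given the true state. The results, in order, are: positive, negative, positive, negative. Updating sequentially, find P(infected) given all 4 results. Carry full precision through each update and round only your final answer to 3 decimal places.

After 'positive': P(infected) = 0.35·0.4500 / (0.35·0.4500 + 0.2·0.5500) ≈ 0.5888
After 'negative': P(infected) = 0.65·0.5888 / (0.65·0.5888 + 0.8·0.4112) ≈ 0.5378
After 'positive': P(infected) = 0.35·0.5378 / (0.35·0.5378 + 0.2·0.4622) ≈ 0.6706
After 'negative': P(infected) = 0.65·0.6706 / (0.65·0.6706 + 0.8·0.3294) ≈ 0.6232

0.623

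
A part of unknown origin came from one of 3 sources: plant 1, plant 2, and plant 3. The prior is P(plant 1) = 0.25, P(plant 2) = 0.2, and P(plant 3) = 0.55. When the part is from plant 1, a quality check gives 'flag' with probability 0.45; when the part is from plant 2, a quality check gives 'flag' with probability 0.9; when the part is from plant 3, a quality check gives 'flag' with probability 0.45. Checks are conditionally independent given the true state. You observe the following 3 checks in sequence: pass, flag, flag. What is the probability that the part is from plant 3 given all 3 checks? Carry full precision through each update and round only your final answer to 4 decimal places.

0.5817

After 'pass': normaliser = 0.55·0.2500 + 0.1·0.2000 + 0.55·0.5500; P(plant 1) ≈ 0.2989, P(plant 2) ≈ 0.0435, P(plant 3) ≈ 0.6576
After 'flag': normaliser = 0.45·0.2989 + 0.9·0.0435 + 0.45·0.6576; P(plant 1) ≈ 0.2865, P(plant 2) ≈ 0.0833, P(plant 3) ≈ 0.6302
After 'flag': normaliser = 0.45·0.2865 + 0.9·0.0833 + 0.45·0.6302; P(plant 1) ≈ 0.2644, P(plant 2) ≈ 0.1538, P(plant 3) ≈ 0.5817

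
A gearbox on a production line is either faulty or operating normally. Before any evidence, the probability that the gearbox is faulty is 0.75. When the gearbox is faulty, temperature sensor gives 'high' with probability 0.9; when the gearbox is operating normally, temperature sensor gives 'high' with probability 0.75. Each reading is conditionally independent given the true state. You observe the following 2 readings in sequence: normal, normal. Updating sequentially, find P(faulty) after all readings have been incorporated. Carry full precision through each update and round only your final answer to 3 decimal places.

0.324

After 'normal': P(faulty) = 0.1·0.7500 / (0.1·0.7500 + 0.25·0.2500) ≈ 0.5455
After 'normal': P(faulty) = 0.1·0.5455 / (0.1·0.5455 + 0.25·0.4545) ≈ 0.3243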